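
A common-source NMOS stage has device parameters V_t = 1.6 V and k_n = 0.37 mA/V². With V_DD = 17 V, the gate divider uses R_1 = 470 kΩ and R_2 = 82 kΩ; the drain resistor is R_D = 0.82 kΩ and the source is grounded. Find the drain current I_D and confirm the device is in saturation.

V_G = V_DD·R_2/(R_1+R_2) = 17×82/552 = 2.53 V. With the source grounded, V_GS = V_G = 2.53 V.
Assume saturation: I_D = (k_n/2)(V_GS − V_t)² = (0.37/2)×(2.53 − 1.6)² = 0.185×0.925² = 0.158 mA.
V_DS = V_DD − I_D·R_D = 17 − 0.158×0.82 = 16.9 V.
Saturation requires V_DS ≥ V_GS − V_t = 0.925 V; 16.9 ≥ 0.925 ✓.

I_D ≈ 0.16 mA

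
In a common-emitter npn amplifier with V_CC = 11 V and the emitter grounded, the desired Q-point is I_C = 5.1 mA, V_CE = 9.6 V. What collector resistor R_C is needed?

Collector loop: V_CC = I_C·R_C + V_CE.
R_C = (V_CC − V_CE)/I_C = (11 − 9.6)/5.1 = 0.275 kΩ.

R_C ≈ 0.27 kΩ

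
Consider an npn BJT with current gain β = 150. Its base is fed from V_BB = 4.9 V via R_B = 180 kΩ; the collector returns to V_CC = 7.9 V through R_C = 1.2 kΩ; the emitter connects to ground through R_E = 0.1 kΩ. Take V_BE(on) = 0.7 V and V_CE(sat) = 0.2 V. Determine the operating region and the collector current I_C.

Assume active. Base-emitter loop: I_B = (V_BB − V_BE)/(R_B + (β+1)R_E) = (4.9 − 0.7)/(180 + 151×0.1) = 0.0215 mA.
I_C = β·I_B = 150×0.0215 = 3.23 mA.
V_CE = V_CC − I_C·R_C − I_E·R_E = 7.9 − 3.23×1.2 − 3.25×0.1 = 3.7 V > V_CE(sat), so the active-region assumption holds.

active; I_C ≈ 3.2 mA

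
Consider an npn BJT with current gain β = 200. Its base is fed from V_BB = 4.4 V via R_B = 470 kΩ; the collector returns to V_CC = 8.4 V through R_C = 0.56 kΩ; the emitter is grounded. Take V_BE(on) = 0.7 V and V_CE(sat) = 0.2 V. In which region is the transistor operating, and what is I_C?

Assume active. Base-emitter loop: I_B = (V_BB − V_BE)/R_B = (4.4 − 0.7)/470 = 0.00787 mA.
I_C = β·I_B = 200×0.00787 = 1.57 mA.
V_CE = V_CC − I_C·R_C = 8.4 − 1.57×0.56 = 7.52 V > V_CE(sat), so the active-region assumption holds.

active; I_C ≈ 1.6 mA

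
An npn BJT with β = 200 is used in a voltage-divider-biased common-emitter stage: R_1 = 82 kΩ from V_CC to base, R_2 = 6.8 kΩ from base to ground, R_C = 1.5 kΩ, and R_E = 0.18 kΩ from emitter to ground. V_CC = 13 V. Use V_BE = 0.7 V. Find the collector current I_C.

I_C ≈ 1.4 mA

Thevenize the base divider: V_Th = V_CC·R_2/(R_1+R_2) = 13×6.8/88.8 = 0.995 V, R_Th = R_1‖R_2 = 6.28 kΩ.
Base-emitter loop: V_Th = I_B·R_Th + V_BE + (β+1)I_B·R_E, so I_B = (0.995 − 0.7) / (6.28 + 201×0.18) = 0.00696 mA.
I_C = β·I_B = 200×0.00696 = 1.39 mA, and I_E = (β+1)I_B = 1.4 mA.
V_CE = V_CC − I_C·R_C − I_E·R_E = 13 − 1.39×1.5 − 1.4×0.18 = 10.7 V.
V_CE = 10.7 V > 0.2 V confirms active-region operation.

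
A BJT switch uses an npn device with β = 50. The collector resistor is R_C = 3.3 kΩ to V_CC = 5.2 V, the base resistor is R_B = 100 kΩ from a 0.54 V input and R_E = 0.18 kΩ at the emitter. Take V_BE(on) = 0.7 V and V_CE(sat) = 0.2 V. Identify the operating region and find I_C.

V_BB = 0.54 V ≤ V_BE(on) = 0.7 V, so the base-emitter junction is not forward biased.
The transistor is in cutoff: I_B = I_C = 0.

cutoff; I_C ≈ 0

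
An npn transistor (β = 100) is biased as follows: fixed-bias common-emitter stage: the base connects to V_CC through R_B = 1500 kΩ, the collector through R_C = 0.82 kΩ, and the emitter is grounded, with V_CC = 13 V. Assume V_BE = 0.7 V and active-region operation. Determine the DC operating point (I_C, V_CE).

I_C ≈ 0.82 mA, V_CE ≈ 12 V

Base loop: V_CC = I_B·R_B + V_BE, so I_B = (13 − 0.7)/1500 kΩ = 0.0082 mA.
In the active region I_C = β·I_B = 100 × 0.0082 = 0.82 mA.
Collector loop: V_CE = V_CC − I_C·R_C = 13 − 0.82×0.82 = 12.3 V.
Since V_CE = 12.3 V > V_CE(sat) ≈ 0.2 V, the transistor is in the active region as assumed.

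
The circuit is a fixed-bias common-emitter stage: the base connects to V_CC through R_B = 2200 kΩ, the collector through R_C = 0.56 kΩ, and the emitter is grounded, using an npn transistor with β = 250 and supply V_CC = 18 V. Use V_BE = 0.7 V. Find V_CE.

V_CE ≈ 17 V

Base loop: V_CC = I_B·R_B + V_BE, so I_B = (18 − 0.7)/2200 kΩ = 0.00786 mA.
In the active region I_C = β·I_B = 250 × 0.00786 = 1.97 mA.
Collector loop: V_CE = V_CC − I_C·R_C = 18 − 1.97×0.56 = 16.9 V.
Since V_CE = 16.9 V > V_CE(sat) ≈ 0.2 V, the transistor is in the active region as assumed.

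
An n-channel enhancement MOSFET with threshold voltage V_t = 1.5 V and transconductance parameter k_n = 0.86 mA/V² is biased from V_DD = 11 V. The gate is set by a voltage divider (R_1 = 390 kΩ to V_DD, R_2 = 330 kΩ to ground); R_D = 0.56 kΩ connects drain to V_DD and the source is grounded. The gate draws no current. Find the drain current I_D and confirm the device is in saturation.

V_G = V_DD·R_2/(R_1+R_2) = 11×330/720 = 5.04 V. With the source grounded, V_GS = V_G = 5.04 V.
Assume saturation: I_D = (k_n/2)(V_GS − V_t)² = (0.86/2)×(5.04 − 1.5)² = 0.43×3.54² = 5.39 mA.
V_DS = V_DD − I_D·R_D = 11 − 5.39×0.56 = 7.98 V.
Saturation requires V_DS ≥ V_GS − V_t = 3.54 V; 7.98 ≥ 3.54 ✓.

I_D ≈ 5.4 mA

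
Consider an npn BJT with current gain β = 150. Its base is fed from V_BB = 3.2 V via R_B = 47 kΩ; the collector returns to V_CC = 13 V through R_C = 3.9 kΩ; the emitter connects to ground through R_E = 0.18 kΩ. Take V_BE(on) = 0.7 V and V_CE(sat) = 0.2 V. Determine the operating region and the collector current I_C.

Assume active: I_B = (3.2 − 0.7)/(47 + 151×0.18) = 0.0337 mA, I_C = β·I_B = 5.06 mA.
Then V_CE = 13 − 5.06×3.9 − 5.09×0.18 = -7.63 V < 0.2 V — the active assumption fails.
Re-solve with V_CE = 0.2 V. KCL at the emitter: V_E/R_E = (V_BB−0.7−V_E)/R_B + (V_CC−0.2−V_E)/R_C, giving V_E = 0.572 V.
I_C = (V_CC − 0.2 − V_E)/R_C = (12.8 − 0.572)/3.9 = 3.14 mA.
Check: I_B = (2.5 − 0.572)/47 = 0.041 mA, and β·I_B = 6.15 mA > I_C, confirming saturation.

saturation; I_C ≈ 3.1 mA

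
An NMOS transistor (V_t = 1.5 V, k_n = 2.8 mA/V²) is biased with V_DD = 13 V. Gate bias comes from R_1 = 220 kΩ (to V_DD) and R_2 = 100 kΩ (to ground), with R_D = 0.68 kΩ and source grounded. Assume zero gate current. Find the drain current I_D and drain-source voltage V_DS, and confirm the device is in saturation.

I_D ≈ 9.2 mA, V_DS ≈ 6.7 V

V_G = V_DD·R_2/(R_1+R_2) = 13×100/320 = 4.06 V. With the source grounded, V_GS = V_G = 4.06 V.
Assume saturation: I_D = (k_n/2)(V_GS − V_t)² = (2.8/2)×(4.06 − 1.5)² = 1.4×2.56² = 9.19 mA.
V_DS = V_DD − I_D·R_D = 13 − 9.19×0.68 = 6.75 V.
Saturation requires V_DS ≥ V_GS − V_t = 2.56 V; 6.75 ≥ 2.56 ✓.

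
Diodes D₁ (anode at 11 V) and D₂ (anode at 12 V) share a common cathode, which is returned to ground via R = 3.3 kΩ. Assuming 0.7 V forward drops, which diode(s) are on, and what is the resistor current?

Only D₂ conducts; I_R ≈ 3.4 mA

Assume both conduct. Then node N would need to be at both 11−0.7 = 10.3 V and 12−0.7 = 11.3 V, which is impossible.
Assume only D₂ conducts: V_N = 12 − 0.7 = 11.3 V, so I_R = 11.3/3.3 = 3.42 mA.
Check D₁: its anode-to-cathode voltage is 11 − 11.3 = -0.3 V < 0.7 V, so it is off. The assumption is consistent.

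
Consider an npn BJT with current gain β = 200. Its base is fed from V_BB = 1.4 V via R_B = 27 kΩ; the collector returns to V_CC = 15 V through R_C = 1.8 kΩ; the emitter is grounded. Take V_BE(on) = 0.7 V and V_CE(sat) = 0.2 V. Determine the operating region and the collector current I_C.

Assume active. Base-emitter loop: I_B = (V_BB − V_BE)/R_B = (1.4 − 0.7)/27 = 0.0259 mA.
I_C = β·I_B = 200×0.0259 = 5.19 mA.
V_CE = V_CC − I_C·R_C = 15 − 5.19×1.8 = 5.67 V > V_CE(sat), so the active-region assumption holds.

active; I_C ≈ 5.2 mA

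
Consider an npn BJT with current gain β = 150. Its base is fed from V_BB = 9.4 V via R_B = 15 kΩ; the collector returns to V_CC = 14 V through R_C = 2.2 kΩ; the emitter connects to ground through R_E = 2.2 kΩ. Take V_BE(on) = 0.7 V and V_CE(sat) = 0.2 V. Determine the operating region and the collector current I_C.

saturation; I_C ≈ 3.1 mA

Assume active: I_B = (9.4 − 0.7)/(15 + 151×2.2) = 0.0251 mA, I_C = β·I_B = 3.76 mA.
Then V_CE = 14 − 3.76×2.2 − 3.78×2.2 = -2.59 V < 0.2 V — the active assumption fails.
Re-solve with V_CE = 0.2 V. KCL at the emitter: V_E/R_E = (V_BB−0.7−V_E)/R_B + (V_CC−0.2−V_E)/R_C, giving V_E = 7.02 V.
I_C = (V_CC − 0.2 − V_E)/R_C = (13.8 − 7.02)/2.2 = 3.08 mA.
Check: I_B = (8.7 − 7.02)/15 = 0.112 mA, and β·I_B = 16.8 mA > I_C, confirming saturation.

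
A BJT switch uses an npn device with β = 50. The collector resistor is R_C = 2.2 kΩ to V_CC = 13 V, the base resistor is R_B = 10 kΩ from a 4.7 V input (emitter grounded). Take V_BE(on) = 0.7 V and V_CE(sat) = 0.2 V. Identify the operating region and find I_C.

Assume active: I_B = (4.7 − 0.7)/10 = 0.4 mA, giving I_C = β·I_B = 20 mA.
But then V_CE = 13 − 20×2.2 = -31 V < V_CE(sat) = 0.2 V — impossible in the active region.
So the transistor is saturated. With V_CE = 0.2 V, I_C = (V_CC − 0.2)/R_C = 12.8/2.2 = 5.82 mA.
Check: β·I_B = 20 mA > I_C = 5.82 mA, confirming saturation.

saturation; I_C ≈ 5.8 mA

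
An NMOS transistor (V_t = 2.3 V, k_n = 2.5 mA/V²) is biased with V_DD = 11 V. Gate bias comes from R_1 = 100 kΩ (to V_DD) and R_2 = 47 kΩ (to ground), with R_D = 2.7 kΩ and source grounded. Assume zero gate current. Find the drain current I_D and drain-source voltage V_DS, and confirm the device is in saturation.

V_G = V_DD·R_2/(R_1+R_2) = 11×47/147 = 3.52 V. With the source grounded, V_GS = V_G = 3.52 V.
Assume saturation: I_D = (k_n/2)(V_GS − V_t)² = (2.5/2)×(3.52 − 2.3)² = 1.25×1.22² = 1.85 mA.
V_DS = V_DD − I_D·R_D = 11 − 1.85×2.7 = 6 V.
Saturation requires V_DS ≥ V_GS − V_t = 1.22 V; 6 ≥ 1.22 ✓.

I_D ≈ 1.9 mA, V_DS ≈ 6 V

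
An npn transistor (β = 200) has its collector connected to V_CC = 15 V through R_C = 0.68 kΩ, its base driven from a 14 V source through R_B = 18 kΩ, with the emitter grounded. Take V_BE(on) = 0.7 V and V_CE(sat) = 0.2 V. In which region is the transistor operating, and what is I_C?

Assume active: I_B = (14 − 0.7)/18 = 0.739 mA, giving I_C = β·I_B = 148 mA.
But then V_CE = 15 − 148×0.68 = -85.5 V < V_CE(sat) = 0.2 V — impossible in the active region.
So the transistor is saturated. With V_CE = 0.2 V, I_C = (V_CC − 0.2)/R_C = 14.8/0.68 = 21.8 mA.
Check: β·I_B = 148 mA > I_C = 21.8 mA, confirming saturation.

saturation; I_C ≈ 22 mA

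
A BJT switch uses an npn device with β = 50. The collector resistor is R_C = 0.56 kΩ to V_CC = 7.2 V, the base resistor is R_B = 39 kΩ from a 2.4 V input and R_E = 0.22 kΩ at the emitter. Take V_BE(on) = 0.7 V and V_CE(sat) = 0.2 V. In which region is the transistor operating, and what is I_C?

Assume active. Base-emitter loop: I_B = (V_BB − V_BE)/(R_B + (β+1)R_E) = (2.4 − 0.7)/(39 + 51×0.22) = 0.0339 mA.
I_C = β·I_B = 50×0.0339 = 1.69 mA.
V_CE = V_CC − I_C·R_C − I_E·R_E = 7.2 − 1.69×0.56 − 1.73×0.22 = 5.87 V > V_CE(sat), so the active-region assumption holds.

active; I_C ≈ 1.7 mA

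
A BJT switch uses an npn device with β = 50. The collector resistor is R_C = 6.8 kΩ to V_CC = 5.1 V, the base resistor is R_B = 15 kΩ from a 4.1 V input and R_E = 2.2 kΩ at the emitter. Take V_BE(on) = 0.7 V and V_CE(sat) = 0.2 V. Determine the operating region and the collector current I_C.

Assume active: I_B = (4.1 − 0.7)/(15 + 51×2.2) = 0.0267 mA, I_C = β·I_B = 1.34 mA.
Then V_CE = 5.1 − 1.34×6.8 − 1.36×2.2 = -6.99 V < 0.2 V — the active assumption fails.
Re-solve with V_CE = 0.2 V. KCL at the emitter: V_E/R_E = (V_BB−0.7−V_E)/R_B + (V_CC−0.2−V_E)/R_C, giving V_E = 1.42 V.
I_C = (V_CC − 0.2 − V_E)/R_C = (4.9 − 1.42)/6.8 = 0.512 mA.
Check: I_B = (3.4 − 1.42)/15 = 0.132 mA, and β·I_B = 6.61 mA > I_C, confirming saturation.

saturation; I_C ≈ 0.51 mA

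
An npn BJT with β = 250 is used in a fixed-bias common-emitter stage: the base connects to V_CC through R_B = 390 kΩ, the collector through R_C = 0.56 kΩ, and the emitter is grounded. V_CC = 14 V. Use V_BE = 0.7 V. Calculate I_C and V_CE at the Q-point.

Base loop: V_CC = I_B·R_B + V_BE, so I_B = (14 − 0.7)/390 kΩ = 0.0341 mA.
In the active region I_C = β·I_B = 250 × 0.0341 = 8.53 mA.
Collector loop: V_CE = V_CC − I_C·R_C = 14 − 8.53×0.56 = 9.23 V.
Since V_CE = 9.23 V > V_CE(sat) ≈ 0.2 V, the transistor is in the active region as assumed.

I_C ≈ 8.5 mA, V_CE ≈ 9.2 V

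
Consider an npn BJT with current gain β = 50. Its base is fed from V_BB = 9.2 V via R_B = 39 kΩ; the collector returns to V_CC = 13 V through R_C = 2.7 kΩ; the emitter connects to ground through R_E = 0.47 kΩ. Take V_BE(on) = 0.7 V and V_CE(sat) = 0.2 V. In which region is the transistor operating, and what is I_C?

saturation; I_C ≈ 4 mA

Assume active: I_B = (9.2 − 0.7)/(39 + 51×0.47) = 0.135 mA, I_C = β·I_B = 6.75 mA.
Then V_CE = 13 − 6.75×2.7 − 6.88×0.47 = -8.46 V < 0.2 V — the active assumption fails.
Re-solve with V_CE = 0.2 V. KCL at the emitter: V_E/R_E = (V_BB−0.7−V_E)/R_B + (V_CC−0.2−V_E)/R_C, giving V_E = 1.96 V.
I_C = (V_CC − 0.2 − V_E)/R_C = (12.8 − 1.96)/2.7 = 4.01 mA.
Check: I_B = (8.5 − 1.96)/39 = 0.168 mA, and β·I_B = 8.38 mA > I_C, confirming saturation.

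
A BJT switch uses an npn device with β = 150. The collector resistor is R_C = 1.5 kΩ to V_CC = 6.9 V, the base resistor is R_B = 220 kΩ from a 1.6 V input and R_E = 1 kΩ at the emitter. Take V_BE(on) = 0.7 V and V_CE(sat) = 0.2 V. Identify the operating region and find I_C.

Assume active. Base-emitter loop: I_B = (V_BB − V_BE)/(R_B + (β+1)R_E) = (1.6 − 0.7)/(220 + 151×1) = 0.00243 mA.
I_C = β·I_B = 150×0.00243 = 0.364 mA.
V_CE = V_CC − I_C·R_C − I_E·R_E = 6.9 − 0.364×1.5 − 0.366×1 = 5.99 V > V_CE(sat), so the active-region assumption holds.

active; I_C ≈ 0.36 mA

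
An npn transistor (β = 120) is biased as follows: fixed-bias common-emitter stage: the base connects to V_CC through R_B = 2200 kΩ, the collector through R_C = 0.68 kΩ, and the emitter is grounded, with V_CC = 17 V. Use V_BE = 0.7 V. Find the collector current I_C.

Base loop: V_CC = I_B·R_B + V_BE, so I_B = (17 − 0.7)/2200 kΩ = 0.00741 mA.
In the active region I_C = β·I_B = 120 × 0.00741 = 0.889 mA.
Collector loop: V_CE = V_CC − I_C·R_C = 17 − 0.889×0.68 = 16.4 V.
Since V_CE = 16.4 V > V_CE(sat) ≈ 0.2 V, the transistor is in the active region as assumed.

I_C ≈ 0.89 mA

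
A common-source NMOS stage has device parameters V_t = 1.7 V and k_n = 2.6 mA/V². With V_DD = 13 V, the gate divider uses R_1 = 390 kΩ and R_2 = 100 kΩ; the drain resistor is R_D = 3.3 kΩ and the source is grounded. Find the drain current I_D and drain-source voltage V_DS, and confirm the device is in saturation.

V_G = V_DD·R_2/(R_1+R_2) = 13×100/490 = 2.65 V. With the source grounded, V_GS = V_G = 2.65 V.
Assume saturation: I_D = (k_n/2)(V_GS − V_t)² = (2.6/2)×(2.65 − 1.7)² = 1.3×0.953² = 1.18 mA.
V_DS = V_DD − I_D·R_D = 13 − 1.18×3.3 = 9.1 V.
Saturation requires V_DS ≥ V_GS − V_t = 0.953 V; 9.1 ≥ 0.953 ✓.

I_D ≈ 1.2 mA, V_DS ≈ 9.1 V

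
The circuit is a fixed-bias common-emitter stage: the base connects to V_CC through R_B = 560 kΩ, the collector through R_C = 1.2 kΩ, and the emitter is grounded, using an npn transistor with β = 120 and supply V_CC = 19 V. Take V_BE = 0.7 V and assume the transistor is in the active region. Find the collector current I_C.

I_C ≈ 3.9 mA

Base loop: V_CC = I_B·R_B + V_BE, so I_B = (19 − 0.7)/560 kΩ = 0.0327 mA.
In the active region I_C = β·I_B = 120 × 0.0327 = 3.92 mA.
Collector loop: V_CE = V_CC − I_C·R_C = 19 − 3.92×1.2 = 14.3 V.
Since V_CE = 14.3 V > V_CE(sat) ≈ 0.2 V, the transistor is in the active region as assumed.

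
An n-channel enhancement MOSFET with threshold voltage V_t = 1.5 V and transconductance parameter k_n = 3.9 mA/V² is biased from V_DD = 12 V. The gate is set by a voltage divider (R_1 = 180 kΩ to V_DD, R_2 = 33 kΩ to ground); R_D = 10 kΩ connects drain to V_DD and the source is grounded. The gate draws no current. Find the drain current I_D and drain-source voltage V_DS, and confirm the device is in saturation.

V_G = V_DD·R_2/(R_1+R_2) = 12×33/213 = 1.86 V. With the source grounded, V_GS = V_G = 1.86 V.
Assume saturation: I_D = (k_n/2)(V_GS − V_t)² = (3.9/2)×(1.86 − 1.5)² = 1.95×0.359² = 0.252 mA.
V_DS = V_DD − I_D·R_D = 12 − 0.252×10 = 9.48 V.
Saturation requires V_DS ≥ V_GS − V_t = 0.359 V; 9.48 ≥ 0.359 ✓.

I_D ≈ 0.25 mA, V_DS ≈ 9.5 V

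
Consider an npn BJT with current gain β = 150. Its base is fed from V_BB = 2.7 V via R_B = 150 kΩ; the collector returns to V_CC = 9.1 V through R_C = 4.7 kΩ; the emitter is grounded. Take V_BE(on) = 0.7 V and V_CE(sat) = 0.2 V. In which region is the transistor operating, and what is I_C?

saturation; I_C ≈ 1.9 mA

Assume active: I_B = (2.7 − 0.7)/150 = 0.0133 mA, giving I_C = β·I_B = 2 mA.
But then V_CE = 9.1 − 2×4.7 = -0.3 V < V_CE(sat) = 0.2 V — impossible in the active region.
So the transistor is saturated. With V_CE = 0.2 V, I_C = (V_CC − 0.2)/R_C = 8.9/4.7 = 1.89 mA.
Check: β·I_B = 2 mA > I_C = 1.89 mA, confirming saturation.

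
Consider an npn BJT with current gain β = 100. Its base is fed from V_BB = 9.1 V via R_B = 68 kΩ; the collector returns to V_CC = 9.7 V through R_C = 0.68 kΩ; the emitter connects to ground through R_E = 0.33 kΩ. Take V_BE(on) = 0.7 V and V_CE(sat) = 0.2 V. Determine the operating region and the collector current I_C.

active; I_C ≈ 8.3 mA

Assume active. Base-emitter loop: I_B = (V_BB − V_BE)/(R_B + (β+1)R_E) = (9.1 − 0.7)/(68 + 101×0.33) = 0.0829 mA.
I_C = β·I_B = 100×0.0829 = 8.29 mA.
V_CE = V_CC − I_C·R_C − I_E·R_E = 9.7 − 8.29×0.68 − 8.37×0.33 = 1.3 V > V_CE(sat), so the active-region assumption holds.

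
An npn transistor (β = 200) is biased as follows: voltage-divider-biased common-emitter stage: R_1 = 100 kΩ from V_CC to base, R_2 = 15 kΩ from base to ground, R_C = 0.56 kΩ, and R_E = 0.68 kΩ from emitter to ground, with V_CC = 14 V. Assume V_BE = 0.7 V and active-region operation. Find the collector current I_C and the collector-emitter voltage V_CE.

Thevenize the base divider: V_Th = V_CC·R_2/(R_1+R_2) = 14×15/115 = 1.83 V, R_Th = R_1‖R_2 = 13 kΩ.
Base-emitter loop: V_Th = I_B·R_Th + V_BE + (β+1)I_B·R_E, so I_B = (1.83 − 0.7) / (13 + 201×0.68) = 0.00752 mA.
I_C = β·I_B = 200×0.00752 = 1.5 mA, and I_E = (β+1)I_B = 1.51 mA.
V_CE = V_CC − I_C·R_C − I_E·R_E = 14 − 1.5×0.56 − 1.51×0.68 = 12.1 V.
V_CE = 12.1 V > 0.2 V confirms active-region operation.

I_C ≈ 1.5 mA, V_CE ≈ 12 V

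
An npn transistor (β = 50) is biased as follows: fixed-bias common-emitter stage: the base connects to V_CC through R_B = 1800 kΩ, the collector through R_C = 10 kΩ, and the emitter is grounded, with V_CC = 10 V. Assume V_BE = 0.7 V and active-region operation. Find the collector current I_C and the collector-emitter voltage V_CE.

I_C ≈ 0.26 mA, V_CE ≈ 7.4 V

Base loop: V_CC = I_B·R_B + V_BE, so I_B = (10 − 0.7)/1800 kΩ = 0.00517 mA.
In the active region I_C = β·I_B = 50 × 0.00517 = 0.258 mA.
Collector loop: V_CE = V_CC − I_C·R_C = 10 − 0.258×10 = 7.42 V.
Since V_CE = 7.42 V > V_CE(sat) ≈ 0.2 V, the transistor is in the active region as assumed.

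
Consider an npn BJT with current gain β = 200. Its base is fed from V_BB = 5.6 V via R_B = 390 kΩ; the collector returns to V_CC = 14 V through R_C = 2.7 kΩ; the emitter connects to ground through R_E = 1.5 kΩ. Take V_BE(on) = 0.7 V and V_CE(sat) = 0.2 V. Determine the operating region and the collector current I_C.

active; I_C ≈ 1.4 mA

Assume active. Base-emitter loop: I_B = (V_BB − V_BE)/(R_B + (β+1)R_E) = (5.6 − 0.7)/(390 + 201×1.5) = 0.00709 mA.
I_C = β·I_B = 200×0.00709 = 1.42 mA.
V_CE = V_CC − I_C·R_C − I_E·R_E = 14 − 1.42×2.7 − 1.42×1.5 = 8.04 V > V_CE(sat), so the active-region assumption holds.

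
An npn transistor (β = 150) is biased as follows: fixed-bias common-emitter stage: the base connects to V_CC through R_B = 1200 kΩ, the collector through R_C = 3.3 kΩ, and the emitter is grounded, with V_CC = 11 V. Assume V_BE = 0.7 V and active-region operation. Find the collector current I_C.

I_C ≈ 1.3 mA

Base loop: V_CC = I_B·R_B + V_BE, so I_B = (11 − 0.7)/1200 kΩ = 0.00858 mA.
In the active region I_C = β·I_B = 150 × 0.00858 = 1.29 mA.
Collector loop: V_CE = V_CC − I_C·R_C = 11 − 1.29×3.3 = 6.75 V.
Since V_CE = 6.75 V > V_CE(sat) ≈ 0.2 V, the transistor is in the active region as assumed.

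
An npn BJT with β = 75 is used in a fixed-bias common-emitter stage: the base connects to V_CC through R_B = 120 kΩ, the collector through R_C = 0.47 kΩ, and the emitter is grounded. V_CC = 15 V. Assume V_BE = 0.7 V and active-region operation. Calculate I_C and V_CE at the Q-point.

I_C ≈ 8.9 mA, V_CE ≈ 11 V

Base loop: V_CC = I_B·R_B + V_BE, so I_B = (15 − 0.7)/120 kΩ = 0.119 mA.
In the active region I_C = β·I_B = 75 × 0.119 = 8.94 mA.
Collector loop: V_CE = V_CC − I_C·R_C = 15 − 8.94×0.47 = 10.8 V.
Since V_CE = 10.8 V > V_CE(sat) ≈ 0.2 V, the transistor is in the active region as assumed.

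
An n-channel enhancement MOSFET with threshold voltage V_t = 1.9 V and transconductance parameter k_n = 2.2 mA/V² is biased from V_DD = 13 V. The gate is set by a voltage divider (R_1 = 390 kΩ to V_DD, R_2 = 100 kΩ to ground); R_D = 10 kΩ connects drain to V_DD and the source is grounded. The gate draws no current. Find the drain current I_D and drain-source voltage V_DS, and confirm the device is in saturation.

I_D ≈ 0.62 mA, V_DS ≈ 6.8 V

V_G = V_DD·R_2/(R_1+R_2) = 13×100/490 = 2.65 V. With the source grounded, V_GS = V_G = 2.65 V.
Assume saturation: I_D = (k_n/2)(V_GS − V_t)² = (2.2/2)×(2.65 − 1.9)² = 1.1×0.753² = 0.624 mA.
V_DS = V_DD − I_D·R_D = 13 − 0.624×10 = 6.76 V.
Saturation requires V_DS ≥ V_GS − V_t = 0.753 V; 6.76 ≥ 0.753 ✓.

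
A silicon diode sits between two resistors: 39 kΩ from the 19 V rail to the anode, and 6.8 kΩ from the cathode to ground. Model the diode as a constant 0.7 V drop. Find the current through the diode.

The two resistors are in series with the diode, so KVL gives 19 = I·39 + 0.7 + I·6.8.
I = (19 − 0.7) / (39 + 6.8) kΩ = 18.3 / 45.8 = 0.4 mA.

I ≈ 0.4 mA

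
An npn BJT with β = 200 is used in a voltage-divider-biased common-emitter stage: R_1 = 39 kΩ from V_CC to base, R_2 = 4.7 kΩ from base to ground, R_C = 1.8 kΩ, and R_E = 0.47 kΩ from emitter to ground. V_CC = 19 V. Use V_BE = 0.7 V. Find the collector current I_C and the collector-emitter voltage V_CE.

Thevenize the base divider: V_Th = V_CC·R_2/(R_1+R_2) = 19×4.7/43.7 = 2.04 V, R_Th = R_1‖R_2 = 4.19 kΩ.
Base-emitter loop: V_Th = I_B·R_Th + V_BE + (β+1)I_B·R_E, so I_B = (2.04 − 0.7) / (4.19 + 201×0.47) = 0.0136 mA.
I_C = β·I_B = 200×0.0136 = 2.72 mA, and I_E = (β+1)I_B = 2.74 mA.
V_CE = V_CC − I_C·R_C − I_E·R_E = 19 − 2.72×1.8 − 2.74×0.47 = 12.8 V.
V_CE = 12.8 V > 0.2 V confirms active-region operation.

I_C ≈ 2.7 mA, V_CE ≈ 13 V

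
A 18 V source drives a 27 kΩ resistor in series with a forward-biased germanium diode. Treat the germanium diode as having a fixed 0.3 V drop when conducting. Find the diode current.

KVL around the loop: 18 = V_D + I·R = 0.3 + I × 27 kΩ.
So I = (18 − 0.3) / 27 kΩ = 17.7 / 27 = 0.656 mA.

I ≈ 0.66 mA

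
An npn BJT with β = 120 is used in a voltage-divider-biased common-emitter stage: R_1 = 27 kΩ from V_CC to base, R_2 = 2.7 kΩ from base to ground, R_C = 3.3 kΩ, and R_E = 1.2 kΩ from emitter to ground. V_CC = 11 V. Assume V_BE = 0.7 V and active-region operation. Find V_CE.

Thevenize the base divider: V_Th = V_CC·R_2/(R_1+R_2) = 11×2.7/29.7 = 1 V, R_Th = R_1‖R_2 = 2.45 kΩ.
Base-emitter loop: V_Th = I_B·R_Th + V_BE + (β+1)I_B·R_E, so I_B = (1 − 0.7) / (2.45 + 121×1.2) = 0.00203 mA.
I_C = β·I_B = 120×0.00203 = 0.244 mA, and I_E = (β+1)I_B = 0.246 mA.
V_CE = V_CC − I_C·R_C − I_E·R_E = 11 − 0.244×3.3 − 0.246×1.2 = 9.9 V.
V_CE = 9.9 V > 0.2 V confirms active-region operation.

V_CE ≈ 9.9 V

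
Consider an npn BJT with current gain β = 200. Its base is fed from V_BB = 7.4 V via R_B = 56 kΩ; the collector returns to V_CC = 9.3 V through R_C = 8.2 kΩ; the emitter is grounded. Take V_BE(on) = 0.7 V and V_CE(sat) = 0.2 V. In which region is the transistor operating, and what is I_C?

saturation; I_C ≈ 1.1 mA

Assume active: I_B = (7.4 − 0.7)/56 = 0.12 mA, giving I_C = β·I_B = 23.9 mA.
But then V_CE = 9.3 − 23.9×8.2 = -187 V < V_CE(sat) = 0.2 V — impossible in the active region.
So the transistor is saturated. With V_CE = 0.2 V, I_C = (V_CC − 0.2)/R_C = 9.1/8.2 = 1.11 mA.
Check: β·I_B = 23.9 mA > I_C = 1.11 mA, confirming saturation.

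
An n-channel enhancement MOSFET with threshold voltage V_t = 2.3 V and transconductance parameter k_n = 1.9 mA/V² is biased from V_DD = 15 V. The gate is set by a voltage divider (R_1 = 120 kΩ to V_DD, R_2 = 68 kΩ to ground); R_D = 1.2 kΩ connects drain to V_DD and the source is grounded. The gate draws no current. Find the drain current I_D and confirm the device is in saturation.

I_D ≈ 9.3 mA

V_G = V_DD·R_2/(R_1+R_2) = 15×68/188 = 5.43 V. With the source grounded, V_GS = V_G = 5.43 V.
Assume saturation: I_D = (k_n/2)(V_GS − V_t)² = (1.9/2)×(5.43 − 2.3)² = 0.95×3.13² = 9.28 mA.
V_DS = V_DD − I_D·R_D = 15 − 9.28×1.2 = 3.86 V.
Saturation requires V_DS ≥ V_GS − V_t = 3.13 V; 3.86 ≥ 3.13 ✓.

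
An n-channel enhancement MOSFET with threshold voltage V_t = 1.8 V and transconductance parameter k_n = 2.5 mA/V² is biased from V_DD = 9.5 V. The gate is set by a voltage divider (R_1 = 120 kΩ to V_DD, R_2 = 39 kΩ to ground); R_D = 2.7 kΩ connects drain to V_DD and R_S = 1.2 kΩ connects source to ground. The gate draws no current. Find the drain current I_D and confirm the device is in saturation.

V_G = V_DD·R_2/(R_1+R_2) = 9.5×39/159 = 2.33 V.
Assume saturation: I_D = (k_n/2)(V_GS − V_t)² with V_GS = V_G − I_D·R_S = 2.33 − 1.2·I_D.
Substituting gives 1.8·I_D² − 2.59·I_D + 0.351 = 0, with roots I_D = 0.152 or 1.29 mA.
The root I_D = 1.29 mA gives V_GS = 0.785 V ≤ V_t, so take I_D = 0.152 mA.
Then V_GS = 2.15 V and V_DS = V_DD − I_D(R_D+R_S) = 9.5 − 0.152×3.9 = 8.91 V.
Saturation requires V_DS ≥ V_GS − V_t = 0.348 V; 8.91 ≥ 0.348 ✓.

I_D ≈ 0.15 mA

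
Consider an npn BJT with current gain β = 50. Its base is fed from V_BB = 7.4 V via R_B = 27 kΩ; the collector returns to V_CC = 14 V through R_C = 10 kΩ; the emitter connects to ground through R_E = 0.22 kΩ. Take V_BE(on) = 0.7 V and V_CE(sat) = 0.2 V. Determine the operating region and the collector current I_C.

saturation; I_C ≈ 1.3 mA

Assume active: I_B = (7.4 − 0.7)/(27 + 51×0.22) = 0.175 mA, I_C = β·I_B = 8.77 mA.
Then V_CE = 14 − 8.77×10 − 8.94×0.22 = -75.6 V < 0.2 V — the active assumption fails.
Re-solve with V_CE = 0.2 V. KCL at the emitter: V_E/R_E = (V_BB−0.7−V_E)/R_B + (V_CC−0.2−V_E)/R_C, giving V_E = 0.348 V.
I_C = (V_CC − 0.2 − V_E)/R_C = (13.8 − 0.348)/10 = 1.35 mA.
Check: I_B = (6.7 − 0.348)/27 = 0.235 mA, and β·I_B = 11.8 mA > I_C, confirming saturation.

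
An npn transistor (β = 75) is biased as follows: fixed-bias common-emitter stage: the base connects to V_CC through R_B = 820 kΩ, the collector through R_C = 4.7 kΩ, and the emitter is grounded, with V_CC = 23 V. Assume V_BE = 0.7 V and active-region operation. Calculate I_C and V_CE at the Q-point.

I_C ≈ 2 mA, V_CE ≈ 13 V

Base loop: V_CC = I_B·R_B + V_BE, so I_B = (23 − 0.7)/820 kΩ = 0.0272 mA.
In the active region I_C = β·I_B = 75 × 0.0272 = 2.04 mA.
Collector loop: V_CE = V_CC − I_C·R_C = 23 − 2.04×4.7 = 13.4 V.
Since V_CE = 13.4 V > V_CE(sat) ≈ 0.2 V, the transistor is in the active region as assumed.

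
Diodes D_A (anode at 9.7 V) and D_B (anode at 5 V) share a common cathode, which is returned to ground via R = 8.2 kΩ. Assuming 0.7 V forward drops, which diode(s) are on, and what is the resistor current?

Only D_A conducts; I_R ≈ 1.1 mA

Assume both conduct. Then node N would need to be at both 9.7−0.7 = 9 V and 5−0.7 = 4.3 V, which is impossible.
Assume only D_A conducts: V_N = 9.7 − 0.7 = 9 V, so I_R = 9/8.2 = 1.1 mA.
Check D_B: its anode-to-cathode voltage is 5 − 9 = -4 V < 0.7 V, so it is off. The assumption is consistent.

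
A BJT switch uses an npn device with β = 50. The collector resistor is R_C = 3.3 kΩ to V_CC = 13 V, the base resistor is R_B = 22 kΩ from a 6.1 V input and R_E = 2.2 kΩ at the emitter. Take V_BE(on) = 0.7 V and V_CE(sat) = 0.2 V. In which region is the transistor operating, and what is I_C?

active; I_C ≈ 2 mA

Assume active. Base-emitter loop: I_B = (V_BB − V_BE)/(R_B + (β+1)R_E) = (6.1 − 0.7)/(22 + 51×2.2) = 0.0402 mA.
I_C = β·I_B = 50×0.0402 = 2.01 mA.
V_CE = V_CC − I_C·R_C − I_E·R_E = 13 − 2.01×3.3 − 2.05×2.2 = 1.85 V > V_CE(sat), so the active-region assumption holds.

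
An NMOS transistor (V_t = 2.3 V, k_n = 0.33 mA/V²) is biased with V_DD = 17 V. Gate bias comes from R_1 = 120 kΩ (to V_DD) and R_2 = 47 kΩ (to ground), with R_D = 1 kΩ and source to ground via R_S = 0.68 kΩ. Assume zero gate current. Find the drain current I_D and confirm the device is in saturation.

I_D ≈ 0.68 mA

V_G = V_DD·R_2/(R_1+R_2) = 17×47/167 = 4.78 V.
Assume saturation: I_D = (k_n/2)(V_GS − V_t)² with V_GS = V_G − I_D·R_S = 4.78 − 0.68·I_D.
Substituting gives 0.0763·I_D² − 1.56·I_D + 1.02 = 0, with roots I_D = 0.676 or 19.7 mA.
The root I_D = 19.7 mA gives V_GS = -8.64 V ≤ V_t, so take I_D = 0.676 mA.
Then V_GS = 4.32 V and V_DS = V_DD − I_D(R_D+R_S) = 17 − 0.676×1.68 = 15.9 V.
Saturation requires V_DS ≥ V_GS − V_t = 2.02 V; 15.9 ≥ 2.02 ✓.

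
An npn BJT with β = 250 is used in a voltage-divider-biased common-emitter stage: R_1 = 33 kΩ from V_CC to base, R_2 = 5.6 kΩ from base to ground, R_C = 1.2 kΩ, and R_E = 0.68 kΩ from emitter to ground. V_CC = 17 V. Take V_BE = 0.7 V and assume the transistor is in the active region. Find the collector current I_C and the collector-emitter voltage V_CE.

Thevenize the base divider: V_Th = V_CC·R_2/(R_1+R_2) = 17×5.6/38.6 = 2.47 V, R_Th = R_1‖R_2 = 4.79 kΩ.
Base-emitter loop: V_Th = I_B·R_Th + V_BE + (β+1)I_B·R_E, so I_B = (2.47 − 0.7) / (4.79 + 251×0.68) = 0.0101 mA.
I_C = β·I_B = 250×0.0101 = 2.52 mA, and I_E = (β+1)I_B = 2.53 mA.
V_CE = V_CC − I_C·R_C − I_E·R_E = 17 − 2.52×1.2 − 2.53×0.68 = 12.3 V.
V_CE = 12.3 V > 0.2 V confirms active-region operation.

I_C ≈ 2.5 mA, V_CE ≈ 12 V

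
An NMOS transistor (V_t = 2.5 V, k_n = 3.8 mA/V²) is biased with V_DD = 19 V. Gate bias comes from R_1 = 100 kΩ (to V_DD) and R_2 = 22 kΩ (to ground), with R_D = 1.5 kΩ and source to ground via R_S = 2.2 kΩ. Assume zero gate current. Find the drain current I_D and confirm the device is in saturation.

V_G = V_DD·R_2/(R_1+R_2) = 19×22/122 = 3.43 V.
Assume saturation: I_D = (k_n/2)(V_GS − V_t)² with V_GS = V_G − I_D·R_S = 3.43 − 2.2·I_D.
Substituting gives 9.2·I_D² − 8.74·I_D + 1.63 = 0, with roots I_D = 0.255 or 0.696 mA.
The root I_D = 0.696 mA gives V_GS = 1.89 V ≤ V_t, so take I_D = 0.255 mA.
Then V_GS = 2.87 V and V_DS = V_DD − I_D(R_D+R_S) = 19 − 0.255×3.7 = 18.1 V.
Saturation requires V_DS ≥ V_GS − V_t = 0.366 V; 18.1 ≥ 0.366 ✓.

I_D ≈ 0.25 mA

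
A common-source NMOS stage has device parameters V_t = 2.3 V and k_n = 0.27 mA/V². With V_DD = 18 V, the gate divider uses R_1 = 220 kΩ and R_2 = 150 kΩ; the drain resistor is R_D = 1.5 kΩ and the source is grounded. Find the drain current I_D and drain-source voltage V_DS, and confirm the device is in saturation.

I_D ≈ 3.4 mA, V_DS ≈ 13 V

V_G = V_DD·R_2/(R_1+R_2) = 18×150/370 = 7.3 V. With the source grounded, V_GS = V_G = 7.3 V.
Assume saturation: I_D = (k_n/2)(V_GS − V_t)² = (0.27/2)×(7.3 − 2.3)² = 0.135×5² = 3.37 mA.
V_DS = V_DD − I_D·R_D = 18 − 3.37×1.5 = 12.9 V.
Saturation requires V_DS ≥ V_GS − V_t = 5 V; 12.9 ≥ 5 ✓.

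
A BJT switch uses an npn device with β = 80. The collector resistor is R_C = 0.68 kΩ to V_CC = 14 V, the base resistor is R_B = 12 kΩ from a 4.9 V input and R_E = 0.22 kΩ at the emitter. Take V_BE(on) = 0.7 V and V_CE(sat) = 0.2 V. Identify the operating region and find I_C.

active; I_C ≈ 11 mA

Assume active. Base-emitter loop: I_B = (V_BB − V_BE)/(R_B + (β+1)R_E) = (4.9 − 0.7)/(12 + 81×0.22) = 0.141 mA.
I_C = β·I_B = 80×0.141 = 11.3 mA.
V_CE = V_CC − I_C·R_C − I_E·R_E = 14 − 11.3×0.68 − 11.4×0.22 = 3.83 V > V_CE(sat), so the active-region assumption holds.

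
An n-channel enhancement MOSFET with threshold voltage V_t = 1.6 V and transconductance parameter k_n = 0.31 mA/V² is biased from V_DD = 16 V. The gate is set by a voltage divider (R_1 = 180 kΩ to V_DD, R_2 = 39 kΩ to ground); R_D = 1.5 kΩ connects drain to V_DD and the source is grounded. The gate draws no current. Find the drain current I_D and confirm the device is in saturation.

V_G = V_DD·R_2/(R_1+R_2) = 16×39/219 = 2.85 V. With the source grounded, V_GS = V_G = 2.85 V.
Assume saturation: I_D = (k_n/2)(V_GS − V_t)² = (0.31/2)×(2.85 − 1.6)² = 0.155×1.25² = 0.242 mA.
V_DS = V_DD − I_D·R_D = 16 − 0.242×1.5 = 15.6 V.
Saturation requires V_DS ≥ V_GS − V_t = 1.25 V; 15.6 ≥ 1.25 ✓.

I_D ≈ 0.24 mA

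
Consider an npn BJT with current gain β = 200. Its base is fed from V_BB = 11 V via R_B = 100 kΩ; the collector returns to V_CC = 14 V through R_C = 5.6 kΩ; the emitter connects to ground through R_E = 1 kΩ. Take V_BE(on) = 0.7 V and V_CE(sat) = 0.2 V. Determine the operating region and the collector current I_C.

saturation; I_C ≈ 2.1 mA

Assume active: I_B = (11 − 0.7)/(100 + 201×1) = 0.0342 mA, I_C = β·I_B = 6.84 mA.
Then V_CE = 14 − 6.84×5.6 − 6.88×1 = -31.2 V < 0.2 V — the active assumption fails.
Re-solve with V_CE = 0.2 V. KCL at the emitter: V_E/R_E = (V_BB−0.7−V_E)/R_B + (V_CC−0.2−V_E)/R_C, giving V_E = 2.16 V.
I_C = (V_CC − 0.2 − V_E)/R_C = (13.8 − 2.16)/5.6 = 2.08 mA.
Check: I_B = (10.3 − 2.16)/100 = 0.0814 mA, and β·I_B = 16.3 mA > I_C, confirming saturation.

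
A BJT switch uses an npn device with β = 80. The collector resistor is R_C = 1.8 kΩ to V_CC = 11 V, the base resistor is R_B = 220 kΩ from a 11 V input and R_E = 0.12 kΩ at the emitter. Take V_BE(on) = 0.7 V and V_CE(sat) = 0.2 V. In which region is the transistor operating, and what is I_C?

active; I_C ≈ 3.6 mA

Assume active. Base-emitter loop: I_B = (V_BB − V_BE)/(R_B + (β+1)R_E) = (11 − 0.7)/(220 + 81×0.12) = 0.0448 mA.
I_C = β·I_B = 80×0.0448 = 3.59 mA.
V_CE = V_CC − I_C·R_C − I_E·R_E = 11 − 3.59×1.8 − 3.63×0.12 = 4.11 V > V_CE(sat), so the active-region assumption holds.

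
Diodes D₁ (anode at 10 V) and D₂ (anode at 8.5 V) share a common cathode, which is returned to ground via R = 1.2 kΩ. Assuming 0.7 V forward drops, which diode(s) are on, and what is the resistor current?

Assume both conduct. Then node N would need to be at both 10−0.7 = 9.3 V and 8.5−0.7 = 7.8 V, which is impossible.
Assume only D₁ conducts: V_N = 10 − 0.7 = 9.3 V, so I_R = 9.3/1.2 = 7.75 mA.
Check D₂: its anode-to-cathode voltage is 8.5 − 9.3 = -0.8 V < 0.7 V, so it is off. The assumption is consistent.

Only D₁ conducts; I_R ≈ 7.8 mA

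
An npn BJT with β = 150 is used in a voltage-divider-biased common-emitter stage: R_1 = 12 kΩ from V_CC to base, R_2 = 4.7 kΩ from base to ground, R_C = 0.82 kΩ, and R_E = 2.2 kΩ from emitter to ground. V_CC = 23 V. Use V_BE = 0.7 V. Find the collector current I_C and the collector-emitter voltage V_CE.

Thevenize the base divider: V_Th = V_CC·R_2/(R_1+R_2) = 23×4.7/16.7 = 6.47 V, R_Th = R_1‖R_2 = 3.38 kΩ.
Base-emitter loop: V_Th = I_B·R_Th + V_BE + (β+1)I_B·R_E, so I_B = (6.47 − 0.7) / (3.38 + 151×2.2) = 0.0172 mA.
I_C = β·I_B = 150×0.0172 = 2.58 mA, and I_E = (β+1)I_B = 2.6 mA.
V_CE = V_CC − I_C·R_C − I_E·R_E = 23 − 2.58×0.82 − 2.6×2.2 = 15.2 V.
V_CE = 15.2 V > 0.2 V confirms active-region operation.

I_C ≈ 2.6 mA, V_CE ≈ 15 V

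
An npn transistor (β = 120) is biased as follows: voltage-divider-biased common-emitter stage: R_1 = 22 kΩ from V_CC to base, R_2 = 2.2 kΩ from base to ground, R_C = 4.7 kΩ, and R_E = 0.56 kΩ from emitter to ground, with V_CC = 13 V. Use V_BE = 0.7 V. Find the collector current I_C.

Thevenize the base divider: V_Th = V_CC·R_2/(R_1+R_2) = 13×2.2/24.2 = 1.18 V, R_Th = R_1‖R_2 = 2 kΩ.
Base-emitter loop: V_Th = I_B·R_Th + V_BE + (β+1)I_B·R_E, so I_B = (1.18 − 0.7) / (2 + 121×0.56) = 0.00691 mA.
I_C = β·I_B = 120×0.00691 = 0.829 mA, and I_E = (β+1)I_B = 0.836 mA.
V_CE = V_CC − I_C·R_C − I_E·R_E = 13 − 0.829×4.7 − 0.836×0.56 = 8.64 V.
V_CE = 8.64 V > 0.2 V confirms active-region operation.

I_C ≈ 0.83 mA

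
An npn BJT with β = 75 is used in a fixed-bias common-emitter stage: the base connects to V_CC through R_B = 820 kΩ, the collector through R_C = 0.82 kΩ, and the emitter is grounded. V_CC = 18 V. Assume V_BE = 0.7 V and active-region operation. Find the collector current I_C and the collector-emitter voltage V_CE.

Base loop: V_CC = I_B·R_B + V_BE, so I_B = (18 − 0.7)/820 kΩ = 0.0211 mA.
In the active region I_C = β·I_B = 75 × 0.0211 = 1.58 mA.
Collector loop: V_CE = V_CC − I_C·R_C = 18 − 1.58×0.82 = 16.7 V.
Since V_CE = 16.7 V > V_CE(sat) ≈ 0.2 V, the transistor is in the active region as assumed.

I_C ≈ 1.6 mA, V_CE ≈ 17 V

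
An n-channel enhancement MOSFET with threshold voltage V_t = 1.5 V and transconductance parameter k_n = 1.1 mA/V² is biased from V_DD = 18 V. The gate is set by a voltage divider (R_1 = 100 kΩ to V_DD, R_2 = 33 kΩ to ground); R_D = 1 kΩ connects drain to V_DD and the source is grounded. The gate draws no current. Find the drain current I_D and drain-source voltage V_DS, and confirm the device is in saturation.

V_G = V_DD·R_2/(R_1+R_2) = 18×33/133 = 4.47 V. With the source grounded, V_GS = V_G = 4.47 V.
Assume saturation: I_D = (k_n/2)(V_GS − V_t)² = (1.1/2)×(4.47 − 1.5)² = 0.55×2.97² = 4.84 mA.
V_DS = V_DD − I_D·R_D = 18 − 4.84×1 = 13.2 V.
Saturation requires V_DS ≥ V_GS − V_t = 2.97 V; 13.2 ≥ 2.97 ✓.

I_D ≈ 4.8 mA, V_DS ≈ 13 V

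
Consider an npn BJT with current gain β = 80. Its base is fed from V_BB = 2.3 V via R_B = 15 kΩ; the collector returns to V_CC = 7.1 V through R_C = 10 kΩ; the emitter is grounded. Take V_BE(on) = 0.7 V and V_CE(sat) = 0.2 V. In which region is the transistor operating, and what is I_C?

saturation; I_C ≈ 0.69 mA

Assume active: I_B = (2.3 − 0.7)/15 = 0.107 mA, giving I_C = β·I_B = 8.53 mA.
But then V_CE = 7.1 − 8.53×10 = -78.2 V < V_CE(sat) = 0.2 V — impossible in the active region.
So the transistor is saturated. With V_CE = 0.2 V, I_C = (V_CC − 0.2)/R_C = 6.9/10 = 0.69 mA.
Check: β·I_B = 8.53 mA > I_C = 0.69 mA, confirming saturation.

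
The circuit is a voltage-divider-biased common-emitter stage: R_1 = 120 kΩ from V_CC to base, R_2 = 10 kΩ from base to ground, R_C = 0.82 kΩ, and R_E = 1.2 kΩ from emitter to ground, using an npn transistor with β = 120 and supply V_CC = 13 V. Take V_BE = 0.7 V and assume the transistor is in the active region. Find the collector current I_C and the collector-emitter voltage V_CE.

Thevenize the base divider: V_Th = V_CC·R_2/(R_1+R_2) = 13×10/130 = 1 V, R_Th = R_1‖R_2 = 9.23 kΩ.
Base-emitter loop: V_Th = I_B·R_Th + V_BE + (β+1)I_B·R_E, so I_B = (1 − 0.7) / (9.23 + 121×1.2) = 0.00194 mA.
I_C = β·I_B = 120×0.00194 = 0.233 mA, and I_E = (β+1)I_B = 0.235 mA.
V_CE = V_CC − I_C·R_C − I_E·R_E = 13 − 0.233×0.82 − 0.235×1.2 = 12.5 V.
V_CE = 12.5 V > 0.2 V confirms active-region operation.

I_C ≈ 0.23 mA, V_CE ≈ 13 V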